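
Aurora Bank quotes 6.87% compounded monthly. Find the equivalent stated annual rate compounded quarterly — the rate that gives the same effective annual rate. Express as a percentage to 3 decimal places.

6.909%

EAR = (1 + 0.0687/12)^12 − 1 = 0.070905.
Solve (1 + r/4)^4 = 1.070905: r/4 = 1.070905^(1/4) − 1 = 0.017274, so r = 0.069094 = 6.909%.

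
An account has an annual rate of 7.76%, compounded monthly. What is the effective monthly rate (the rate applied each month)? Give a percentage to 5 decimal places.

With a nominal annual rate compounded monthly, the periodic rate is the nominal rate divided by 12.
i = 0.0776 / 12 = 0.0064667 = 0.64667%.

0.64667%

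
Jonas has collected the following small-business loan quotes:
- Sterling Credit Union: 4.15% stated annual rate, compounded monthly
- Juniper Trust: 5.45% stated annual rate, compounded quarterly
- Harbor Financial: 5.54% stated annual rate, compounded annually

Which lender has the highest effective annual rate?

Juniper Trust

Sterling Credit Union: (1 + 0.0415/12)^12 − 1 = 4.230%
Juniper Trust: (1 + 0.0545/4)^4 − 1 = 5.562%
Harbor Financial: compounded annually, EAR = 5.540%
The highest effective annual rate is Juniper Trust at 5.562%.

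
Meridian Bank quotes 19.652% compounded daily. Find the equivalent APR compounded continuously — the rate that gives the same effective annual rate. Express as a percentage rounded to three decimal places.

EAR = (1 + 0.19652/365)^365 − 1 = 0.217095.
Equivalent continuous rate: r = ln(1 + 0.217095) = 0.196467 = 19.647%.

19.647%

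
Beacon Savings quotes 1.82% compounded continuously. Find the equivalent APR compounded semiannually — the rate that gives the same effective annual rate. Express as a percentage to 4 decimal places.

1.8283%

EAR under continuous compounding: e^0.0182 − 1 = 0.018367.
Solve (1 + r/2)^2 = 1.018367: r/2 = 1.018367^(1/2) − 1 = 0.009142, so r = 0.018283 = 1.8283%.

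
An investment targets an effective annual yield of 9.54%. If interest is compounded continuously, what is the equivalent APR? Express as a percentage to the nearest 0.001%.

9.112%

Continuous: nominal r satisfies e^r − 1 = 0.0954.
r = ln(1 + 0.0954) = ln(1.0954) = 0.091120 = 9.112%.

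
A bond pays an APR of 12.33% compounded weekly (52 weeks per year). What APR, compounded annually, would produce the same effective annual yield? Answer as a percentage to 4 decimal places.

EAR = (1 + 0.1233/52)^52 − 1 = 0.131059.
Compounded annually, the equivalent nominal rate is the EAR itself: 13.1059%.

13.1059%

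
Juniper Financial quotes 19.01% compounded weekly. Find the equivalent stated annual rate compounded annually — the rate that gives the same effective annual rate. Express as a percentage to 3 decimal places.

EAR = (1 + 0.1901/52)^52 − 1 = 0.208951.
Compounded annually, the equivalent nominal rate is the EAR itself: 20.895%.

20.895%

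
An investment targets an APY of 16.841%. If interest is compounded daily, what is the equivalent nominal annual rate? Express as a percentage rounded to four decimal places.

(1 + r/365)^365 − 1 = 0.16841, so 1 + r/365 = 1.16841^(1/365).
r/365 = 0.000427, so r = 0.155677 = 15.5677%.

15.5677%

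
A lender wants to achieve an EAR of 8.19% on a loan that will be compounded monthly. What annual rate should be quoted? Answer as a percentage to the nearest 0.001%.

(1 + r/12)^12 − 1 = 0.0819, so 1 + r/12 = 1.0819^(1/12).
r/12 = 0.006581, so r = 0.078978 = 7.898%.

7.898%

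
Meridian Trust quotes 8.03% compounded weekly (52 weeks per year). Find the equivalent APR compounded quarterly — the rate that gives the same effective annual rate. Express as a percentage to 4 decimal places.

8.1048%

EAR = (1 + 0.0803/52)^52 − 1 = 0.083545.
Solve (1 + r/4)^4 = 1.083545: r/4 = 1.083545^(1/4) − 1 = 0.020262, so r = 0.081048 = 8.1048%.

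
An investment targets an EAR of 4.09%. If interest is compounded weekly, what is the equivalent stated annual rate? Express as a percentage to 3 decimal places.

4.010%

(1 + r/52)^52 − 1 = 0.0409, so 1 + r/52 = 1.0409^(1/52).
r/52 = 0.000771, so r = 0.040101 = 4.010%.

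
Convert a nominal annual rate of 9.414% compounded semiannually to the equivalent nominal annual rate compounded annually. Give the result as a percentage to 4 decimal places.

9.6356%

EAR = (1 + 0.09414/2)^2 − 1 = 0.096356.
Compounded annually, the equivalent nominal rate is the EAR itself: 9.6356%.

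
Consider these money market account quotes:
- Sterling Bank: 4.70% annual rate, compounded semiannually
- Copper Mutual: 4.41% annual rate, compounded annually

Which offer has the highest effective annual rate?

Sterling Bank

Sterling Bank: (1 + 0.0470/2)^2 − 1 = 4.755%
Copper Mutual: compounded annually, EAR = 4.410%
The highest effective annual rate is Sterling Bank at 4.755%.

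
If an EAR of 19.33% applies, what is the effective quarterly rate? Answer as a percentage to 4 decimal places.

4.5171%

The per-quarter rate i satisfies (1 + i)^4 = 1 + 0.1933.
i = 1.1933^(1/4) − 1 = 0.0451711 = 4.5171%.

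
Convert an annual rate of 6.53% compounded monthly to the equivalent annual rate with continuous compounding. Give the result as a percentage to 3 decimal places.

EAR = (1 + 0.0653/12)^12 − 1 = 0.067290.
Equivalent continuous rate: r = ln(1 + 0.067290) = 0.065123 = 6.512%.

6.512%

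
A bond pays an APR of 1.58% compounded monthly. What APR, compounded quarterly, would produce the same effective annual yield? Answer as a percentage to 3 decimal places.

1.582%

EAR = (1 + 0.0158/12)^12 − 1 = 0.015915.
Solve (1 + r/4)^4 = 1.015915: r/4 = 1.015915^(1/4) − 1 = 0.003955, so r = 0.015821 = 1.582%.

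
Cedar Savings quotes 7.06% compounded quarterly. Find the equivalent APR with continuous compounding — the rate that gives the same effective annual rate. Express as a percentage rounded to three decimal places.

EAR = (1 + 0.0706/4)^4 − 1 = 0.072491.
Equivalent continuous rate: r = ln(1 + 0.072491) = 0.069984 = 6.998%.

6.998%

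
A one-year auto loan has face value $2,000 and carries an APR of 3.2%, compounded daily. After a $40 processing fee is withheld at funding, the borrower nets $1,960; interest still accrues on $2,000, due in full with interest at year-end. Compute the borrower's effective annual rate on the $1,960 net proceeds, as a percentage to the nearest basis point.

5.36%

Amount owed after one year: 2,000 × (1 + 0.032/365)^365 = 2,000 × 1.032516 = $2,065.03.
Effective rate on net proceeds: 2,065.03 / 1,960 − 1 = 0.053588 = 5.36%.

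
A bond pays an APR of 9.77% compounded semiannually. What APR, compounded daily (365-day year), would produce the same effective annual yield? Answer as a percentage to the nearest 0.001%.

9.540%

EAR = (1 + 0.0977/2)^2 − 1 = 0.100086.
Solve (1 + r/365)^365 = 1.100086: r/365 = 1.100086^(1/365) − 1 = 0.000261, so r = 0.095401 = 9.540%.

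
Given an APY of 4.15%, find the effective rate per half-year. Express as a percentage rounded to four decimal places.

The per-half-year rate i satisfies (1 + i)^2 = 1 + 0.0415.
i = 1.0415^(1/2) − 1 = 0.0205391 = 2.0539%.

2.0539%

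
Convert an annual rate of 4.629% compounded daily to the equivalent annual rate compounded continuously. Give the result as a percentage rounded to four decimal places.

EAR = (1 + 0.04629/365)^365 − 1 = 0.047375.
Equivalent continuous rate: r = ln(1 + 0.047375) = 0.046287 = 4.6287%.

4.6287%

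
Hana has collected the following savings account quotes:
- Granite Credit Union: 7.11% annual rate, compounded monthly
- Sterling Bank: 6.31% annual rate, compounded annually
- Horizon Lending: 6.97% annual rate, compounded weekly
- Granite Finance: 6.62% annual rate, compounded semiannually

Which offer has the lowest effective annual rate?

Granite Credit Union: (1 + 0.0711/12)^12 − 1 = 7.346%
Sterling Bank: compounded annually, EAR = 6.310%
Horizon Lending: (1 + 0.0697/52)^52 − 1 = 7.214%
Granite Finance: (1 + 0.0662/2)^2 − 1 = 6.730%
The lowest effective annual rate is Sterling Bank at 6.310%.

Sterling Bank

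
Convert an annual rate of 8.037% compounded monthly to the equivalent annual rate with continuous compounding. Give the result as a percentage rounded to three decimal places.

EAR = (1 + 0.08037/12)^12 − 1 = 0.083398.
Equivalent continuous rate: r = ln(1 + 0.083398) = 0.080102 = 8.010%.

8.010%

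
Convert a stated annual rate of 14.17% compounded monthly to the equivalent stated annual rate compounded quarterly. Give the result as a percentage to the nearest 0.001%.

14.338%

EAR = (1 + 0.1417/12)^12 − 1 = 0.151275.
Solve (1 + r/4)^4 = 1.151275: r/4 = 1.151275^(1/4) − 1 = 0.035845, so r = 0.143380 = 14.338%.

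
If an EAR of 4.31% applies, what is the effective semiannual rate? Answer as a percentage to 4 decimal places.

The per-half-year rate i satisfies (1 + i)^2 = 1 + 0.0431.
i = 1.0431^(1/2) − 1 = 0.0213227 = 2.1323%.

2.1323%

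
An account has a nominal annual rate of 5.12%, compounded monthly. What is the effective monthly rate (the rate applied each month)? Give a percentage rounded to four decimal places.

0.4267%

With a nominal annual rate compounded monthly, the periodic rate is the nominal rate divided by 12.
i = 0.0512 / 12 = 0.0042667 = 0.4267%.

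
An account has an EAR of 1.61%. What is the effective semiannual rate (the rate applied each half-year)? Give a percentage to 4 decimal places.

The per-half-year rate i satisfies (1 + i)^2 = 1 + 0.0161.
i = 1.0161^(1/2) − 1 = 0.0080179 = 0.8018%.

0.8018%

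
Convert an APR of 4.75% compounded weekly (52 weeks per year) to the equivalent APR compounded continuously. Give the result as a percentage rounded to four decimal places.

EAR = (1 + 0.0475/52)^52 − 1 = 0.048623.
Equivalent continuous rate: r = ln(1 + 0.048623) = 0.047478 = 4.7478%.

4.7478%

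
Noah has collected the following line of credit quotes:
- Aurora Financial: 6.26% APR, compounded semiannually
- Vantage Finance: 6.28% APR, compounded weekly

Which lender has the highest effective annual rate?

Aurora Financial: (1 + 0.0626/2)^2 − 1 = 6.358%
Vantage Finance: (1 + 0.0628/52)^52 − 1 = 6.477%
The highest effective annual rate is Vantage Finance at 6.477%.

Vantage Finance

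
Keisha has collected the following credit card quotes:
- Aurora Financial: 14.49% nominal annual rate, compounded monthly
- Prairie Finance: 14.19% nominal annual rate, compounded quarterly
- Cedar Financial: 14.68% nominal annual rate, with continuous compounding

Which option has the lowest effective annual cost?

Prairie Finance

Aurora Financial: (1 + 0.1449/12)^12 − 1 = 15.492%
Prairie Finance: (1 + 0.1419/4)^4 − 1 = 14.963%
Cedar Financial: e^0.1468 − 1 = 15.812%
The lowest effective annual rate is Prairie Finance at 14.963%.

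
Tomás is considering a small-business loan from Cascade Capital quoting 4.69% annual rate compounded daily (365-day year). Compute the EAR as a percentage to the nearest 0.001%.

EAR = (1 + 0.0469/365)^365 − 1.
= 1.048014 − 1 = 4.801%.

4.801%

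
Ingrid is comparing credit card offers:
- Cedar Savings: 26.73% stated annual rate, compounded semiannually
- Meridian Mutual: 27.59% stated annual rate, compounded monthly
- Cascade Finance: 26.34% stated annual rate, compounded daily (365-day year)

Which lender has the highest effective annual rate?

Meridian Mutual

Cedar Savings: (1 + 0.2673/2)^2 − 1 = 28.516%
Meridian Mutual: (1 + 0.2759/12)^12 − 1 = 31.361%
Cascade Finance: (1 + 0.2634/365)^365 − 1 = 30.122%
The highest effective annual rate is Meridian Mutual at 31.361%.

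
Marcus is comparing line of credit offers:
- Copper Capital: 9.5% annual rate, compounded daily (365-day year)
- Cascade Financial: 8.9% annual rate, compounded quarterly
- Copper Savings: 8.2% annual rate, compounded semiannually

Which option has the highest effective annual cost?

Copper Capital: (1 + 0.095/365)^365 − 1 = 9.965%
Cascade Financial: (1 + 0.089/4)^4 − 1 = 9.201%
Copper Savings: (1 + 0.082/2)^2 − 1 = 8.368%
The highest effective annual rate is Copper Capital at 9.965%.

Copper Capital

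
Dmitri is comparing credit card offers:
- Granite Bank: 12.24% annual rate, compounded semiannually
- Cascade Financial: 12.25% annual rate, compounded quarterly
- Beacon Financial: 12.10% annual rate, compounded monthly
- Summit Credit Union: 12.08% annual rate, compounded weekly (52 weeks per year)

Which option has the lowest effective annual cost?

Granite Bank

Granite Bank: (1 + 0.1224/2)^2 − 1 = 12.615%
Cascade Financial: (1 + 0.1225/4)^4 − 1 = 12.824%
Beacon Financial: (1 + 0.1210/12)^12 − 1 = 12.794%
Summit Credit Union: (1 + 0.1208/52)^52 − 1 = 12.824%
The lowest effective annual rate is Granite Bank at 12.615%.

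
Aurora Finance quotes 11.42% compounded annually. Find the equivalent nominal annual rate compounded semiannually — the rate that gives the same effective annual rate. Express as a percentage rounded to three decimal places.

Compounded annually, EAR = nominal = 0.114200.
Solve (1 + r/2)^2 = 1.114200: r/2 = 1.114200^(1/2) − 1 = 0.055557, so r = 0.111113 = 11.111%.

11.111%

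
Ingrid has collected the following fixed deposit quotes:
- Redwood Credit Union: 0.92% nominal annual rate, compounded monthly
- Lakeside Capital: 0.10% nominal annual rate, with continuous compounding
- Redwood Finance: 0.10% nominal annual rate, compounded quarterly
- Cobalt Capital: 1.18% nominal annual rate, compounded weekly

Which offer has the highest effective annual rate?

Redwood Credit Union: (1 + 0.0092/12)^12 − 1 = 0.924%
Lakeside Capital: e^0.0010 − 1 = 0.100%
Redwood Finance: (1 + 0.0010/4)^4 − 1 = 0.100%
Cobalt Capital: (1 + 0.0118/52)^52 − 1 = 1.187%
The highest effective annual rate is Cobalt Capital at 1.187%.

Cobalt Capital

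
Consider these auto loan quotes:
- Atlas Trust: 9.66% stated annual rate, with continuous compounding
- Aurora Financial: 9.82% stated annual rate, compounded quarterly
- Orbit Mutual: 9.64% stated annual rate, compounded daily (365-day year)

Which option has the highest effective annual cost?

Atlas Trust: e^0.0966 − 1 = 10.142%
Aurora Financial: (1 + 0.0982/4)^4 − 1 = 10.188%
Orbit Mutual: (1 + 0.0964/365)^365 − 1 = 10.119%
The highest effective annual rate is Aurora Financial at 10.188%.

Aurora Financial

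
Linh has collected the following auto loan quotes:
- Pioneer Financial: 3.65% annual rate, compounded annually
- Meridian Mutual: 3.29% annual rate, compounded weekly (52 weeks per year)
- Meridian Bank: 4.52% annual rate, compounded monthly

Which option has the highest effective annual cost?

Meridian Bank

Pioneer Financial: compounded annually, EAR = 3.650%
Meridian Mutual: (1 + 0.0329/52)^52 − 1 = 3.344%
Meridian Bank: (1 + 0.0452/12)^12 − 1 = 4.615%
The highest effective annual rate is Meridian Bank at 4.615%.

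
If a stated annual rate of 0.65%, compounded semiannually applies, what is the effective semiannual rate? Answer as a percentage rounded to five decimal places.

0.32500%

With a nominal annual rate compounded semiannually, the periodic rate is the nominal rate divided by 2.
i = 0.0065 / 2 = 0.0032500 = 0.32500%.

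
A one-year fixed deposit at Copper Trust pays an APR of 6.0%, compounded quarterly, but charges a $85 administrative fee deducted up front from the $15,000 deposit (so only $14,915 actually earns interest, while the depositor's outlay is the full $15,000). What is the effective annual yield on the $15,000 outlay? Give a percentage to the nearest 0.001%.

5.535%

Value after one year: 14,915 × (1 + 0.060/4)^4 = 14,915 × 1.061364 = $15,830.24.
Effective yield on the $15,000 outlay: 15,830.24 / 15,000 − 1 = 0.055349 = 5.535%.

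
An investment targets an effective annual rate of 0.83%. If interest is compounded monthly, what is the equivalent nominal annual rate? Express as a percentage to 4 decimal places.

0.8269%

(1 + r/12)^12 − 1 = 0.0083, so 1 + r/12 = 1.0083^(1/12).
r/12 = 0.000689, so r = 0.008269 = 0.8269%.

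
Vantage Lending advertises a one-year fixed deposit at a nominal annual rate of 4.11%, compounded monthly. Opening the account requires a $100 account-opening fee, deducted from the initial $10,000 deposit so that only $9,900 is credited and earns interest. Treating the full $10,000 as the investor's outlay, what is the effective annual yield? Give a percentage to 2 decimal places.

3.15%

Value after one year: 9,900 × (1 + 0.0411/12)^12 = 9,900 × 1.041883 = $10,314.64.
Effective yield on the $10,000 outlay: 10,314.64 / 10,000 − 1 = 0.031464 = 3.15%.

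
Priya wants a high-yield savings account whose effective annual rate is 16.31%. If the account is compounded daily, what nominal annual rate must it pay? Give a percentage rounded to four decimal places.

15.1120%

(1 + r/365)^365 − 1 = 0.1631, so 1 + r/365 = 1.1631^(1/365).
r/365 = 0.000414, so r = 0.151120 = 15.1120%.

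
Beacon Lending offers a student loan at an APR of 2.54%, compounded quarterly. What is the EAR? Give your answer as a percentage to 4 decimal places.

2.5643%

EAR = (1 + 0.0254/4)^4 − 1.
= (1 + 0.006350)^4 − 1 = 1.025643 − 1 = 2.5643%.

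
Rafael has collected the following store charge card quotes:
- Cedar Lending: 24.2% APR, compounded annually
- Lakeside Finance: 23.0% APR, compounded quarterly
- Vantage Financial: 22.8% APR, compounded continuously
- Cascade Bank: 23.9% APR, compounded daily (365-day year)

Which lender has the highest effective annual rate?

Cascade Bank

Cedar Lending: compounded annually, EAR = 24.200%
Lakeside Finance: (1 + 0.230/4)^4 − 1 = 25.061%
Vantage Financial: e^0.228 − 1 = 25.609%
Cascade Bank: (1 + 0.239/365)^365 − 1 = 26.988%
The highest effective annual rate is Cascade Bank at 26.988%.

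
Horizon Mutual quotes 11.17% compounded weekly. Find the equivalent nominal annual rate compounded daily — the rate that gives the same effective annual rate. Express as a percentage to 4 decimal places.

11.1597%

EAR = (1 + 0.1117/52)^52 − 1 = 0.118043.
Solve (1 + r/365)^365 = 1.118043: r/365 = 1.118043^(1/365) − 1 = 0.000306, so r = 0.111597 = 11.1597%.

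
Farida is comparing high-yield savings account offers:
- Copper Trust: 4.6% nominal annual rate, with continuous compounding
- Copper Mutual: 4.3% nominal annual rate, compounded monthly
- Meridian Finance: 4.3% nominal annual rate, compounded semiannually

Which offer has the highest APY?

Copper Trust

Copper Trust: e^0.046 − 1 = 4.707%
Copper Mutual: (1 + 0.043/12)^12 − 1 = 4.386%
Meridian Finance: (1 + 0.043/2)^2 − 1 = 4.346%
The highest effective annual rate is Copper Trust at 4.707%.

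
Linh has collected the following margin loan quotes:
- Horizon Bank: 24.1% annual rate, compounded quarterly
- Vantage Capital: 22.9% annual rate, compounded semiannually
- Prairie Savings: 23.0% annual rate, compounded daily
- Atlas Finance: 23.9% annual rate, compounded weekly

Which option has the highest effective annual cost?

Horizon Bank: (1 + 0.241/4)^4 − 1 = 26.367%
Vantage Capital: (1 + 0.229/2)^2 − 1 = 24.211%
Prairie Savings: (1 + 0.230/365)^365 − 1 = 25.851%
Atlas Finance: (1 + 0.239/52)^52 − 1 = 26.928%
The highest effective annual rate is Atlas Finance at 26.928%.

Atlas Finance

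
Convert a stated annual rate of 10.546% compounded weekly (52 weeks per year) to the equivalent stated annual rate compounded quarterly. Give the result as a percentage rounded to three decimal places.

10.675%

EAR = (1 + 0.10546/52)^52 − 1 = 0.111103.
Solve (1 + r/4)^4 = 1.111103: r/4 = 1.111103^(1/4) − 1 = 0.026688, so r = 0.106753 = 10.675%.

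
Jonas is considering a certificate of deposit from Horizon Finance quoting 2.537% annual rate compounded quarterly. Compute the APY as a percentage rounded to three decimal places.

2.561%

EAR = (1 + 0.02537/4)^4 − 1.
= (1 + 0.006343)^4 − 1 = 1.025612 − 1 = 2.561%.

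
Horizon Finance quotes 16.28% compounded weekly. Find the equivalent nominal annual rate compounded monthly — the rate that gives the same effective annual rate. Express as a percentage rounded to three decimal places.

16.365%

EAR = (1 + 0.1628/52)^52 − 1 = 0.176502.
Solve (1 + r/12)^12 = 1.176502: r/12 = 1.176502^(1/12) − 1 = 0.013638, so r = 0.163652 = 16.365%.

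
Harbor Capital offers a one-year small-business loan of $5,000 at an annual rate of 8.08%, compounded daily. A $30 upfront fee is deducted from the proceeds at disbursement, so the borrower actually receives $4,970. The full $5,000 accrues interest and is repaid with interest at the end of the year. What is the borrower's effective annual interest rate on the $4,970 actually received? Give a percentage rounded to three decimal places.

9.069%

Amount owed after one year: 5,000 × (1 + 0.0808/365)^365 = 5,000 × 1.084144 = $5,420.72.
Effective rate on net proceeds: 5,420.72 / 4,970 − 1 = 0.090688 = 9.069%.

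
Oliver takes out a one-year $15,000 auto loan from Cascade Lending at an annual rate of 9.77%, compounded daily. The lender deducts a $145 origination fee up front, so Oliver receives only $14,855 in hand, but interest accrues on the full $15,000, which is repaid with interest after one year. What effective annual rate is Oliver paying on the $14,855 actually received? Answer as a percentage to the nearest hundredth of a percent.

Amount owed after one year: 15,000 × (1 + 0.0977/365)^365 = 15,000 × 1.102618 = $16,539.26.
Effective rate on net proceeds: 16,539.26 / 14,855 − 1 = 0.113380 = 11.34%.

11.34%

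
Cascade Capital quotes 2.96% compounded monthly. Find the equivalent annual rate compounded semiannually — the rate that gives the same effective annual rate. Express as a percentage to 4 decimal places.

2.9783%

EAR = (1 + 0.0296/12)^12 − 1 = 0.030005.
Solve (1 + r/2)^2 = 1.030005: r/2 = 1.030005^(1/2) − 1 = 0.014892, so r = 0.029783 = 2.9783%.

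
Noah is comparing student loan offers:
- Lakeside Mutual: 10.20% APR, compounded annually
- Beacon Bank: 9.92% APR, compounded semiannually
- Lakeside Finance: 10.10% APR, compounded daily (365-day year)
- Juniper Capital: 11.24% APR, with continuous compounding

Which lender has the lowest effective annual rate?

Beacon Bank

Lakeside Mutual: compounded annually, EAR = 10.200%
Beacon Bank: (1 + 0.0992/2)^2 − 1 = 10.166%
Lakeside Finance: (1 + 0.1010/365)^365 − 1 = 10.626%
Juniper Capital: e^0.1124 − 1 = 11.896%
The lowest effective annual rate is Beacon Bank at 10.166%.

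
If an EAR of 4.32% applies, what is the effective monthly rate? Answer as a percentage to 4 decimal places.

0.3531%

The per-month rate i satisfies (1 + i)^12 = 1 + 0.0432.
i = 1.0432^(1/12) − 1 = 0.0035306 = 0.3531%.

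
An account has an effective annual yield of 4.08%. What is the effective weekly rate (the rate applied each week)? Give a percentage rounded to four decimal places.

The per-week rate i satisfies (1 + i)^52 = 1 + 0.0408.
i = 1.0408^(1/52) − 1 = 0.0007693 = 0.0769%.

0.0769%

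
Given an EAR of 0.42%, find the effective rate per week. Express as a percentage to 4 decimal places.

0.0081%

The per-week rate i satisfies (1 + i)^52 = 1 + 0.0042.
i = 1.0042^(1/52) − 1 = 0.0000806 = 0.0081%.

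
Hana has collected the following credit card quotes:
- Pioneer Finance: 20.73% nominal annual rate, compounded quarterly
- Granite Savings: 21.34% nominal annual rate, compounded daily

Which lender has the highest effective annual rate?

Pioneer Finance: (1 + 0.2073/4)^4 − 1 = 22.398%
Granite Savings: (1 + 0.2134/365)^365 − 1 = 23.780%
The highest effective annual rate is Granite Savings at 23.780%.

Granite Savings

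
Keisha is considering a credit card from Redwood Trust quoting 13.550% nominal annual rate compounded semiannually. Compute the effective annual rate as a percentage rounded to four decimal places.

14.0090%

EAR = (1 + 0.13550/2)^2 − 1.
= (1 + 0.067750)^2 − 1 = 1.140090 − 1 = 14.0090%.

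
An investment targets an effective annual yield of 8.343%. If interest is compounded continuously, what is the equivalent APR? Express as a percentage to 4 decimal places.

Continuous: nominal r satisfies e^r − 1 = 0.08343.
r = ln(1 + 0.08343) = ln(1.08343) = 0.080132 = 8.0132%.

8.0132%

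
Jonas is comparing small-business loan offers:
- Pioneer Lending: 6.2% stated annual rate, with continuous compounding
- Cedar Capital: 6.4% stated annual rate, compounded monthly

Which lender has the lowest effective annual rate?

Pioneer Lending

Pioneer Lending: e^0.062 − 1 = 6.396%
Cedar Capital: (1 + 0.064/12)^12 − 1 = 6.591%
The lowest effective annual rate is Pioneer Lending at 6.396%.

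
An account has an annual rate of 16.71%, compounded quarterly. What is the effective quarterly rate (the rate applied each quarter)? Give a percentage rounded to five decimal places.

4.17750%

With a nominal annual rate compounded quarterly, the periodic rate is the nominal rate divided by 4.
i = 0.1671 / 4 = 0.0417750 = 4.17750%.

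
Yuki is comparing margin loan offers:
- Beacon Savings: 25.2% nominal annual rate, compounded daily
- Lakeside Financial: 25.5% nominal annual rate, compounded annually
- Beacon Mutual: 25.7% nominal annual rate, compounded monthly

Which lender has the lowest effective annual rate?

Beacon Savings: (1 + 0.252/365)^365 − 1 = 28.648%
Lakeside Financial: compounded annually, EAR = 25.500%
Beacon Mutual: (1 + 0.257/12)^12 − 1 = 28.954%
The lowest effective annual rate is Lakeside Financial at 25.500%.

Lakeside Financial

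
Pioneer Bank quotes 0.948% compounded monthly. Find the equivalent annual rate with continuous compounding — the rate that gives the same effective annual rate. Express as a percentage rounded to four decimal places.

0.9476%

EAR = (1 + 0.00948/12)^12 − 1 = 0.009521.
Equivalent continuous rate: r = ln(1 + 0.009521) = 0.009476 = 0.9476%.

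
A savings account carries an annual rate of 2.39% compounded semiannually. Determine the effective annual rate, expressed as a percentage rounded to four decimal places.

2.4043%

EAR = (1 + 0.0239/2)^2 − 1.
= 1.024043 − 1 = 2.4043%.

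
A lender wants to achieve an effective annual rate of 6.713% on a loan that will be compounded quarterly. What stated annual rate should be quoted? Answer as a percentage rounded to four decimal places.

6.5503%

(1 + r/4)^4 − 1 = 0.06713, so 1 + r/4 = 1.06713^(1/4).
r/4 = 0.016376, so r = 0.065503 = 6.5503%.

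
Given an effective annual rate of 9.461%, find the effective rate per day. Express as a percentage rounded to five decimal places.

0.02477%

The per-day rate i satisfies (1 + i)^365 = 1 + 0.09461.
i = 1.09461^(1/365) − 1 = 0.0002477 = 0.02477%.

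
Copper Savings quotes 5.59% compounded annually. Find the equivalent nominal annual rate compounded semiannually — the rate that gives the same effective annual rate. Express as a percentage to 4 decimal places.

Compounded annually, EAR = nominal = 0.055900.
Solve (1 + r/2)^2 = 1.055900: r/2 = 1.055900^(1/2) − 1 = 0.027570, so r = 0.055140 = 5.5140%.

5.5140%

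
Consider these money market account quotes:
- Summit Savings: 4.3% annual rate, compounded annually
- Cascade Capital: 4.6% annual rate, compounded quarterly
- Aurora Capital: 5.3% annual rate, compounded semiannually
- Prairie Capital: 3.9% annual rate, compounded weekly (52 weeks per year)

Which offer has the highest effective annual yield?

Summit Savings: compounded annually, EAR = 4.300%
Cascade Capital: (1 + 0.046/4)^4 − 1 = 4.680%
Aurora Capital: (1 + 0.053/2)^2 − 1 = 5.370%
Prairie Capital: (1 + 0.039/52)^52 − 1 = 3.976%
The highest effective annual rate is Aurora Capital at 5.370%.

Aurora Capital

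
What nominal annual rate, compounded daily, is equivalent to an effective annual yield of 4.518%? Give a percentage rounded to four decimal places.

(1 + r/365)^365 − 1 = 0.04518, so 1 + r/365 = 1.04518^(1/365).
r/365 = 0.000121, so r = 0.044192 = 4.4192%.

4.4192%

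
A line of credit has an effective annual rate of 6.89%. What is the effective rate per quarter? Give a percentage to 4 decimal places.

1.6797%

The per-quarter rate i satisfies (1 + i)^4 = 1 + 0.0689.
i = 1.0689^(1/4) − 1 = 0.0167970 = 1.6797%.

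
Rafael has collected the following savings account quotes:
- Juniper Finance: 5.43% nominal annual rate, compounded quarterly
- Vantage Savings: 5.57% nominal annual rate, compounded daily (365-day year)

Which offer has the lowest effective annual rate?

Juniper Finance

Juniper Finance: (1 + 0.0543/4)^4 − 1 = 5.542%
Vantage Savings: (1 + 0.0557/365)^365 − 1 = 5.728%
The lowest effective annual rate is Juniper Finance at 5.542%.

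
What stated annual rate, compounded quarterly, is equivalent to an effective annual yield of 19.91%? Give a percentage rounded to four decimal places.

(1 + r/4)^4 − 1 = 0.1991, so 1 + r/4 = 1.1991^(1/4).
r/4 = 0.046439, so r = 0.185755 = 18.5755%.

18.5755%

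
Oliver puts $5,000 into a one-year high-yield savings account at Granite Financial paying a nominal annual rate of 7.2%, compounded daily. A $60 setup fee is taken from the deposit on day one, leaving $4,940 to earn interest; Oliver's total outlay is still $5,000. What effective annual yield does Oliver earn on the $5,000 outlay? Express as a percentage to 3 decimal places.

Value after one year: 4,940 × (1 + 0.072/365)^365 = 4,940 × 1.074648 = $5,308.76.
Effective yield on the $5,000 outlay: 5,308.76 / 5,000 − 1 = 0.061752 = 6.175%.

6.175%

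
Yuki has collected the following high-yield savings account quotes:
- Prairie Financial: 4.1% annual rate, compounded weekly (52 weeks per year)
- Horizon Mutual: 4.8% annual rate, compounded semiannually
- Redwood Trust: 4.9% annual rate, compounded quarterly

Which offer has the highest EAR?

Redwood Trust

Prairie Financial: (1 + 0.041/52)^52 − 1 = 4.184%
Horizon Mutual: (1 + 0.048/2)^2 − 1 = 4.858%
Redwood Trust: (1 + 0.049/4)^4 − 1 = 4.991%
The highest effective annual rate is Redwood Trust at 4.991%.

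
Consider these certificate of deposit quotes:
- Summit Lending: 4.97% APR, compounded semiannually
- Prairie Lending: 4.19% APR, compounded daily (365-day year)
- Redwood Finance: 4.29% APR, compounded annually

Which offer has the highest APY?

Summit Lending: (1 + 0.0497/2)^2 − 1 = 5.032%
Prairie Lending: (1 + 0.0419/365)^365 − 1 = 4.279%
Redwood Finance: compounded annually, EAR = 4.290%
The highest effective annual rate is Summit Lending at 5.032%.

Summit Lending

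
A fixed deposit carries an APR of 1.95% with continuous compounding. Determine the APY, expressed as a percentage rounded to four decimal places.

With continuous compounding, EAR = e^0.0195 − 1.
e^0.0195 = 1.019691, so EAR = 0.019691 = 1.9691%.

1.9691%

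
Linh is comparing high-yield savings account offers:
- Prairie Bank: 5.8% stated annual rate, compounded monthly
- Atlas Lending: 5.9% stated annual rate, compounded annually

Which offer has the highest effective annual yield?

Prairie Bank: (1 + 0.058/12)^12 − 1 = 5.957%
Atlas Lending: compounded annually, EAR = 5.900%
The highest effective annual rate is Prairie Bank at 5.957%.

Prairie Bank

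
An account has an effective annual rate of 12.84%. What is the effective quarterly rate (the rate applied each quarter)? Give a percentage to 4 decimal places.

The per-quarter rate i satisfies (1 + i)^4 = 1 + 0.1284.
i = 1.1284^(1/4) − 1 = 0.0306608 = 3.0661%.

3.0661%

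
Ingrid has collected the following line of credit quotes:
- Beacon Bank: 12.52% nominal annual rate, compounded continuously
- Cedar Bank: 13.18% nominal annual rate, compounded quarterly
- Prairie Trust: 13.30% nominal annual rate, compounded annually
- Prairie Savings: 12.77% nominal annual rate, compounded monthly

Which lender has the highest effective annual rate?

Cedar Bank

Beacon Bank: e^0.1252 − 1 = 13.338%
Cedar Bank: (1 + 0.1318/4)^4 − 1 = 13.846%
Prairie Trust: compounded annually, EAR = 13.300%
Prairie Savings: (1 + 0.1277/12)^12 − 1 = 13.545%
The highest effective annual rate is Cedar Bank at 13.846%.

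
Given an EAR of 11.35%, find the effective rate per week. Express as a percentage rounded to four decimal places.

0.2070%

The per-week rate i satisfies (1 + i)^52 = 1 + 0.1135.
i = 1.1135^(1/52) − 1 = 0.0020696 = 0.2070%.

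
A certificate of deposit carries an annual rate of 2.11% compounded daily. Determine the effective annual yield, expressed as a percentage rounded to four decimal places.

2.1324%

EAR = (1 + 0.0211/365)^365 − 1.
= 1.021324 − 1 = 2.1324%.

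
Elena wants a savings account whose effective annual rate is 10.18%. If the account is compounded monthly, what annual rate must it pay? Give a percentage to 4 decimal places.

9.7338%

(1 + r/12)^12 − 1 = 0.1018, so 1 + r/12 = 1.1018^(1/12).
r/12 = 0.008111, so r = 0.097338 = 9.7338%.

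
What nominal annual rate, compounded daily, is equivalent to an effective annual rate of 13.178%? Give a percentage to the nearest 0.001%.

(1 + r/365)^365 − 1 = 0.13178, so 1 + r/365 = 1.13178^(1/365).
r/365 = 0.000339, so r = 0.123813 = 12.381%.

12.381%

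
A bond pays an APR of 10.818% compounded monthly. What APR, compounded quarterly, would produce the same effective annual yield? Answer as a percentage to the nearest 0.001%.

EAR = (1 + 0.10818/12)^12 − 1 = 0.113708.
Solve (1 + r/4)^4 = 1.113708: r/4 = 1.113708^(1/4) − 1 = 0.027290, so r = 0.109158 = 10.916%.

10.916%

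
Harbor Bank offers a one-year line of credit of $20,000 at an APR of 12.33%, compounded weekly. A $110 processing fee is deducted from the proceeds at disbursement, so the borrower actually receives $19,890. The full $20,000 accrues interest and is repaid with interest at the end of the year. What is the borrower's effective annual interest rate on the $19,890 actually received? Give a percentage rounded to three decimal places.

13.731%

Amount owed after one year: 20,000 × (1 + 0.1233/52)^52 = 20,000 × 1.131059 = $22,621.17.
Effective rate on net proceeds: 22,621.17 / 19,890 − 1 = 0.137314 = 13.731%.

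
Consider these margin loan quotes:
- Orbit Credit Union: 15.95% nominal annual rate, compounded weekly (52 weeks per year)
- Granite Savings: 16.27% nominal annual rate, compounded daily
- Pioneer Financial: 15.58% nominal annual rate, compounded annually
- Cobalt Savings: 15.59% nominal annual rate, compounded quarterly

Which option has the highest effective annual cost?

Granite Savings

Orbit Credit Union: (1 + 0.1595/52)^52 − 1 = 17.264%
Granite Savings: (1 + 0.1627/365)^365 − 1 = 17.664%
Pioneer Financial: compounded annually, EAR = 15.580%
Cobalt Savings: (1 + 0.1559/4)^4 − 1 = 16.525%
The highest effective annual rate is Granite Savings at 17.664%.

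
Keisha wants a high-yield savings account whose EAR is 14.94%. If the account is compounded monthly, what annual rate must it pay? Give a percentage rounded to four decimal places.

14.0051%

(1 + r/12)^12 − 1 = 0.1494, so 1 + r/12 = 1.1494^(1/12).
r/12 = 0.011671, so r = 0.140051 = 14.0051%.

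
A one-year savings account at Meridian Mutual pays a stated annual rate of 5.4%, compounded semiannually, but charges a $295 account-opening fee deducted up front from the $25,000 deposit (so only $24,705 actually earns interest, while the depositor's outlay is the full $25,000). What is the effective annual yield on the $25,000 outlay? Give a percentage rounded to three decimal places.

Value after one year: 24,705 × (1 + 0.054/2)^2 = 24,705 × 1.054729 = $26,057.08.
Effective yield on the $25,000 outlay: 26,057.08 / 25,000 − 1 = 0.042283 = 4.228%.

4.228%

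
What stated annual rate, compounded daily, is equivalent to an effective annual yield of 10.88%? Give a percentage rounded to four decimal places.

(1 + r/365)^365 − 1 = 0.1088, so 1 + r/365 = 1.1088^(1/365).
r/365 = 0.000283, so r = 0.103293 = 10.3293%.

10.3293%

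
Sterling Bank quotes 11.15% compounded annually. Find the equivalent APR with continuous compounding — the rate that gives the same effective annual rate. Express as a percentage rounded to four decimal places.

Compounded annually, EAR = nominal = 0.111500.
Equivalent continuous rate: r = ln(1 + 0.111500) = 0.105710 = 10.5710%.

10.5710%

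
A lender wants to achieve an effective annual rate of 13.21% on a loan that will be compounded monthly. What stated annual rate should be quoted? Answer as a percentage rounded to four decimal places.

12.4718%

(1 + r/12)^12 − 1 = 0.1321, so 1 + r/12 = 1.1321^(1/12).
r/12 = 0.010393, so r = 0.124718 = 12.4718%.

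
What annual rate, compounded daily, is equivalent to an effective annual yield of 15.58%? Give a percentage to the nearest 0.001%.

(1 + r/365)^365 − 1 = 0.1558, so 1 + r/365 = 1.1558^(1/365).
r/365 = 0.000397, so r = 0.144821 = 14.482%.

14.482%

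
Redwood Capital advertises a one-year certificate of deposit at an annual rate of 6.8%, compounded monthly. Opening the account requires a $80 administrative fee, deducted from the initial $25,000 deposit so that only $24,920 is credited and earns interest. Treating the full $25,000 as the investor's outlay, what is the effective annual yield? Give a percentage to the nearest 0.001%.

Value after one year: 24,920 × (1 + 0.068/12)^12 = 24,920 × 1.070160 = $26,668.38.
Effective yield on the $25,000 outlay: 26,668.38 / 25,000 − 1 = 0.066735 = 6.674%.

6.674%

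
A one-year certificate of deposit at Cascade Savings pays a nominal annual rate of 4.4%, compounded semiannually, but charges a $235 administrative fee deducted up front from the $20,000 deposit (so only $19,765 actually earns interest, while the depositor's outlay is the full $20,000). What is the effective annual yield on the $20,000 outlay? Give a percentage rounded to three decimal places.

Value after one year: 19,765 × (1 + 0.044/2)^2 = 19,765 × 1.044484 = $20,644.23.
Effective yield on the $20,000 outlay: 20,644.23 / 20,000 − 1 = 0.032211 = 3.221%.

3.221%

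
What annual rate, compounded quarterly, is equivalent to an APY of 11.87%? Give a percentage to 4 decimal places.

(1 + r/4)^4 − 1 = 0.1187, so 1 + r/4 = 1.1187^(1/4).
r/4 = 0.028439, so r = 0.113755 = 11.3755%.

11.3755%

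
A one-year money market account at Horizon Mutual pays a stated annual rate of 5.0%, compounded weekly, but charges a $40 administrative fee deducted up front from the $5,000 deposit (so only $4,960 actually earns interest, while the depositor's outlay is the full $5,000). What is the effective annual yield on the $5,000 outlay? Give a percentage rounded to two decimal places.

Value after one year: 4,960 × (1 + 0.050/52)^52 = 4,960 × 1.051246 = $5,214.18.
Effective yield on the $5,000 outlay: 5,214.18 / 5,000 − 1 = 0.042836 = 4.28%.

4.28%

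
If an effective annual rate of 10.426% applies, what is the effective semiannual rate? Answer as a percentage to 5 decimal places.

The per-half-year rate i satisfies (1 + i)^2 = 1 + 0.10426.
i = 1.10426^(1/2) − 1 = 0.0508378 = 5.08378%.

5.08378%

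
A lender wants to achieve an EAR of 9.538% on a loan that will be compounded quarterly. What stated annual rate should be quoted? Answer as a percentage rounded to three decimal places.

9.215%

(1 + r/4)^4 − 1 = 0.09538, so 1 + r/4 = 1.09538^(1/4).
r/4 = 0.023037, so r = 0.092147 = 9.215%.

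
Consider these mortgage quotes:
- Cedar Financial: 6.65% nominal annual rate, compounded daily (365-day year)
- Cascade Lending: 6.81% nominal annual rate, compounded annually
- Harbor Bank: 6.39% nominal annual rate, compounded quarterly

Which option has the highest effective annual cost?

Cedar Financial: (1 + 0.0665/365)^365 − 1 = 6.875%
Cascade Lending: compounded annually, EAR = 6.810%
Harbor Bank: (1 + 0.0639/4)^4 − 1 = 6.545%
The highest effective annual rate is Cedar Financial at 6.875%.

Cedar Financial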